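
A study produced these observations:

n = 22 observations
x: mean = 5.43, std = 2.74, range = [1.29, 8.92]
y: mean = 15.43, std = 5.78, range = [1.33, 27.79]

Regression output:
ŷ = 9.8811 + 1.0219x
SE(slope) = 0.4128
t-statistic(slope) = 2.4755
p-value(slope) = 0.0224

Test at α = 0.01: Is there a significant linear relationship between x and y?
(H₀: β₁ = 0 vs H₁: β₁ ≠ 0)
Fail to reject H₀: p-value = 0.0224 ≥ α = 0.01. The linear relationship is not significant at the 1% level.

Hypothesis test for the slope coefficient:

H₀: β₁ = 0 (no linear relationship)
H₁: β₁ ≠ 0 (linear relationship exists)

Test statistic: t = β̂₁ / SE(β̂₁) = 1.0219 / 0.4128 = 2.4755

p = 0.0224: how often a slope estimate this far from 0 (in SE units) would arise by chance if β₁ were truly 0.

Decision rule: reject H₀ if p-value < α.
p-value = 0.0224 ≥ α = 0.01 → fail to reject H₀.

Conclusion: the linear association between x and y is not significant at the 1% level.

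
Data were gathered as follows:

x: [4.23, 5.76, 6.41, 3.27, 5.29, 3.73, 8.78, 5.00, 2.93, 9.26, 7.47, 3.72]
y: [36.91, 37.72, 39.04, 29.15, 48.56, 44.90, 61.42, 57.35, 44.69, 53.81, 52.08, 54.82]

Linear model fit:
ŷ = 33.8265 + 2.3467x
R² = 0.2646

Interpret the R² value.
R² = 0.2646 means 26.46% of the variation in y is explained by the linear relationship with x. This indicates a weak fit.

The coefficient of determination R² is the fraction of the total variation in y that the fitted line accounts for.

Here R² = 0.2646:
- Explained: 26.46% of the variation in y
- Unexplained (residual): 100% − 26.46% = 73.54%
- Rule of thumb (below 0.3 weak; 0.3 to below 0.7 moderate; 0.7 and above strong) → weak

Note: R² never decreases when predictors are added, so it should not be used alone to compare models of different size.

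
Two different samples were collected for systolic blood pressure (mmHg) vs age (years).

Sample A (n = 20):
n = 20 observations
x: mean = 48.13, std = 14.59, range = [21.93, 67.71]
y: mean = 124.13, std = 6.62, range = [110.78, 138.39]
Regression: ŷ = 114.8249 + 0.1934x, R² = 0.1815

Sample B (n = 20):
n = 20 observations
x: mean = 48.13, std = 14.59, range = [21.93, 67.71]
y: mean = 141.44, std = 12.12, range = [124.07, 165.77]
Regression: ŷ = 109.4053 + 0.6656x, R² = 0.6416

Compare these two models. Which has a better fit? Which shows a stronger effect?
Model B has the better fit (R² = 0.6416 vs 0.1815). Model B shows the stronger effect (|β₁| = 0.6656 vs 0.1934).

Model Comparison:

Fit — compare R²:
- Model A: R² = 0.1815 → 18.15% of variance in blood pressure explained
- Model B: R² = 0.6416 → 64.16% of variance in blood pressure explained
- 0.6416 > 0.1815 → Model B has the better fit

Effect size (slope magnitude):
- Model A: β₁ = 0.1934 → predicted blood pressure rises 0.1934 mmHg per additional year of age
- Model B: β₁ = 0.6656 → predicted blood pressure rises 0.6656 mmHg per additional year of age
- |0.1934| < |0.6656| → Model B shows the stronger marginal effect

Note: A steeper slope doesn't make a better model if the scatter around the line is large.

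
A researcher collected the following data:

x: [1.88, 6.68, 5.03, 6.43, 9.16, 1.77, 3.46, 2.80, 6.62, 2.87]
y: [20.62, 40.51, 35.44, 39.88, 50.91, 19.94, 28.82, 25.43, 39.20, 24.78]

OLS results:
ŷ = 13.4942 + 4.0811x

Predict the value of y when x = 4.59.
ŷ = 32.2264

Plug x = 4.59 into the fitted line:

ŷ = 13.4942 + 4.0811 × 4.59
ŷ = 13.4942 + 18.7322
ŷ = 32.2264

This is the fitted mean response at that x — an individual observation would come with a wider prediction interval.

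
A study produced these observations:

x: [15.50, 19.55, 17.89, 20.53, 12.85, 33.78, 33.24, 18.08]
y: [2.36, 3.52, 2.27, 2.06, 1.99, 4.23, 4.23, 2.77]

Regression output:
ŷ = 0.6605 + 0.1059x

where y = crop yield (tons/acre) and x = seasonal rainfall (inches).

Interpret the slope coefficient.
For each additional inch of rainfall, predicted crop yield increases by approximately 0.1059 tons/acre.

The slope β₁ = 0.1059 gives the rate at which the fitted crop yield changes with rainfall.

Interpretation:
- Rainfall up by 1 inch → predicted crop yield increases by 0.1059 tons/acre
- The effect is assumed constant over the observed range of x (linearity)
- The sign (+) gives the direction; the magnitude 0.1059 gives the size of the effect per inch

The intercept β₀ = 0.6605 is the predicted crop yield when rainfall = 0; since the smallest observed x is 12.85, this is an extrapolation and mainly anchors the line.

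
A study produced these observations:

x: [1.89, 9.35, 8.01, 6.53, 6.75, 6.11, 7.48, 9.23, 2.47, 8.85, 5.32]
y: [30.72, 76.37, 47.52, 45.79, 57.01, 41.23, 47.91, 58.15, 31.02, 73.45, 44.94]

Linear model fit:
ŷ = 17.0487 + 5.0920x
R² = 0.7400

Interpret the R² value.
R² = 0.7400 means 74.00% of the variation in y is explained by the linear relationship with x. This indicates a strong fit.

R² (coefficient of determination) measures the proportion of variance in y explained by the regression model.

Here R² = 0.7400:
- Explained: 74.00% of the variation in y
- Unexplained (residual): 100% − 74.00% = 26.00%
- Rule of thumb (below 0.3 weak; 0.3 to below 0.7 moderate; 0.7 and above strong) → strong

Note: R² never decreases when predictors are added, so it should not be used alone to compare models of different size.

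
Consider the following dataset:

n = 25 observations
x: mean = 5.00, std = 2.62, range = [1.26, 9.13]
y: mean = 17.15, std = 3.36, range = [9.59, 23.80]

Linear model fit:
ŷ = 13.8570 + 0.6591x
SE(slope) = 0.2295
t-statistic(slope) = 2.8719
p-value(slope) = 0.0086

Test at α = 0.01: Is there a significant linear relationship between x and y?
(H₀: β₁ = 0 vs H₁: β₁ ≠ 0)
p-value = 0.0086 < α = 0.01, so we reject H₀. The relationship is significant.

Hypothesis test for the slope coefficient:

H₀: β₁ = 0 (no linear relationship)
H₁: β₁ ≠ 0 (linear relationship exists)

Test statistic: t = β̂₁ / SE(β̂₁) = 0.6591 / 0.2295 = 2.8719

The p-value (0.0086) is the probability, under H₀, of a t-statistic at least as extreme as |t| = 2.8719 (two-sided, df = n − 2 = 23).

Decision rule: reject H₀ if p-value < α.
p-value = 0.0086 < α = 0.01 → reject H₀.

Conclusion: the linear association between x and y is significant at the 1% level.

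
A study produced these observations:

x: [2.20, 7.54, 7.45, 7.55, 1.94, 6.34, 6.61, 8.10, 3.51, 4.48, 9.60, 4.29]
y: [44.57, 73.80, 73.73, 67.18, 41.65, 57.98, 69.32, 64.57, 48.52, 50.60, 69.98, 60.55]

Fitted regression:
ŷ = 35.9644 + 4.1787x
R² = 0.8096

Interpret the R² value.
The model explains 80.96% of the variance in y (R² = 0.8096), leaving 19.04% unexplained; the fit is strong.

R² (coefficient of determination) measures the proportion of variance in y explained by the regression model.

Here R² = 0.8096:
- Explained: 80.96% of the variation in y
- Unexplained (residual): 100% − 80.96% = 19.04%
- Rule of thumb (below 0.3 weak; 0.3 to below 0.7 moderate; 0.7 and above strong) → strong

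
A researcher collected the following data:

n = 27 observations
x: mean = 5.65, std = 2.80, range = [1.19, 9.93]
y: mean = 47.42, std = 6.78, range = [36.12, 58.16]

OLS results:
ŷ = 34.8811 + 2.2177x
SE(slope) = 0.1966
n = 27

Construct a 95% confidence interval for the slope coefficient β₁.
The 95% CI for β₁ is (1.8128, 2.6226)

Confidence interval for the slope:

The 95% CI for β₁ is: β̂₁ ± t*(α/2, n-2) × SE(β̂₁)

Step 1: Find critical t-value
- Confidence level = 0.95
- Degrees of freedom = n - 2 = 27 - 2 = 25
- t*(α/2, 25) = 2.0595

Step 2: Calculate margin of error
Margin = 2.0595 × 0.1966 = 0.4049

Step 3: Construct interval
CI = 2.2177 ± 0.4049
CI = (1.8128, 2.6226)

Interpretation: We are 95% confident that the true slope β₁ lies between 1.8128 and 2.6226.
The interval does not include 0, suggesting a significant linear relationship.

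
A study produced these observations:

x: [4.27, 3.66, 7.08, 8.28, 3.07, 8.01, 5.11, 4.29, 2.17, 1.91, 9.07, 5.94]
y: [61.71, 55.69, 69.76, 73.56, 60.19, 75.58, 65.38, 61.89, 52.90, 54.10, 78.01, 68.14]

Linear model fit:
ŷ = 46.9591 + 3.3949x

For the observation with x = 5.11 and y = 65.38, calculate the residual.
Residual = 1.0730

The residual is the difference between the actual value and the predicted value:

Residual = y - ŷ

Step 1: Calculate predicted value
ŷ = 46.9591 + 3.3949 × 5.11
ŷ = 64.3070

Step 2: Calculate residual
Residual = 65.38 - 64.3070
Residual = 1.0730

Interpretation: the model underestimates the actual value by 1.0730 at this point (positive residual → observation lies above the fitted line).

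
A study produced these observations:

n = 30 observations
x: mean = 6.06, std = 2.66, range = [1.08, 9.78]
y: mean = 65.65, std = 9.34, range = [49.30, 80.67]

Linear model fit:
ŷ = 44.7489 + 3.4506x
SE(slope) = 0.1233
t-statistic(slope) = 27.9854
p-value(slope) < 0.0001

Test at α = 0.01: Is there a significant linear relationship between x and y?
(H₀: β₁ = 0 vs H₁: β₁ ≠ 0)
Reject H₀: p-value < 0.0001 < α = 0.01. The linear relationship is significant at the 1% level.

Hypothesis test for the slope coefficient:

H₀: β₁ = 0 (no linear relationship)
H₁: β₁ ≠ 0 (linear relationship exists)

Test statistic: t = β̂₁ / SE(β̂₁) = 3.4506 / 0.1233 = 27.9854

p < 0.0001: how often a slope estimate this far from 0 (in SE units) would arise by chance if β₁ were truly 0.

Decision rule: reject H₀ if p-value < α.
p-value < 0.0001 < α = 0.01 → reject H₀.

At α = 0.01 the data do provide convincing evidence of a nonzero slope.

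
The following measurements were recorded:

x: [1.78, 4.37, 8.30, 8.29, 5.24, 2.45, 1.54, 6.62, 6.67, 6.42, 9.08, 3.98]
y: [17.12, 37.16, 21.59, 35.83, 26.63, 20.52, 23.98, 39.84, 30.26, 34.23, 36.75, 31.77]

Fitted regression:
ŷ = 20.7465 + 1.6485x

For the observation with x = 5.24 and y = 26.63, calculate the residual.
Residual = -2.7546

The residual is the difference between the actual value and the predicted value:

Residual = y - ŷ

Step 1: Calculate predicted value
ŷ = 20.7465 + 1.6485 × 5.24
ŷ = 29.3846

Step 2: Calculate residual
Residual = 26.63 - 29.3846
Residual = -2.7546

Interpretation: the model overestimates the actual value by 2.7546 at this point (negative residual → observation lies below the fitted line).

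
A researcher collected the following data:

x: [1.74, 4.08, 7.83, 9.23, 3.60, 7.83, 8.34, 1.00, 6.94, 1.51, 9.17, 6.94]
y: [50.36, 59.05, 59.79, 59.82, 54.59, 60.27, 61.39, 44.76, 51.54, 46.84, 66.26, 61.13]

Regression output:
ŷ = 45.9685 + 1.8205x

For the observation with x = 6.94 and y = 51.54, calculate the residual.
Residual = -7.0628

The residual is the difference between the actual value and the predicted value:

Residual = y - ŷ

Step 1: Calculate predicted value
ŷ = 45.9685 + 1.8205 × 6.94
ŷ = 58.6028

Step 2: Calculate residual
Residual = 51.54 - 58.6028
Residual = -7.0628

The residual is negative, so the observed y = 51.54 sits below the regression line (the line overestimates it by 7.0628).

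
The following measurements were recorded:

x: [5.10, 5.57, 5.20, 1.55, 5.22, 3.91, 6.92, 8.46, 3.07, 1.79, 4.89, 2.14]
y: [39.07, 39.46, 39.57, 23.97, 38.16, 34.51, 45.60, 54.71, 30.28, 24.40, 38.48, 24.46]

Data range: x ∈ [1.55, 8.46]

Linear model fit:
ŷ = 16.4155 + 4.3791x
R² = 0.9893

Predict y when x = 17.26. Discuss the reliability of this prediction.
ŷ = 91.9988 (extrapolation — x = 17.26 lies outside [1.55, 8.46], so reliability is low).

Prediction calculation:
ŷ = 16.4155 + 4.3791 × 17.26
ŷ = 91.9988

Reliability:
- Data range: x ∈ [1.55, 8.46]
- Prediction point: x = 17.26 is 8.80 units above the observed range → this is EXTRAPOLATION, not interpolation

Why that matters here:
- Real relationships often flatten, saturate, or turn nonlinear at extremes
- The standard error of prediction grows with (x − x̄)², and x = 17.26 is far from x̄ = 4.49

Report the number if required, but flag clearly that it is an extrapolation.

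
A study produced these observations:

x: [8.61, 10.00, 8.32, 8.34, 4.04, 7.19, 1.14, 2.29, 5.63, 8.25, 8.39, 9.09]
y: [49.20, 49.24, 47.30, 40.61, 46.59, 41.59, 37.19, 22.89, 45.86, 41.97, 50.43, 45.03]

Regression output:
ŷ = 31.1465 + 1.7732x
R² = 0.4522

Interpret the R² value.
The model explains 45.22% of the variance in y (R² = 0.4522), leaving 54.78% unexplained; the fit is moderate.

R² = 1 − SS_res/SS_tot compares the residual scatter to the total scatter of y about its mean.

Here R² = 0.4522:
- Explained: 45.22% of the variation in y
- Unexplained (residual): 100% − 45.22% = 54.78%
- Rule of thumb (below 0.3 weak; 0.3 to below 0.7 moderate; 0.7 and above strong) → moderate

Equivalently, for simple linear regression R² = r², so |r| = √0.4522 ≈ 0.6725.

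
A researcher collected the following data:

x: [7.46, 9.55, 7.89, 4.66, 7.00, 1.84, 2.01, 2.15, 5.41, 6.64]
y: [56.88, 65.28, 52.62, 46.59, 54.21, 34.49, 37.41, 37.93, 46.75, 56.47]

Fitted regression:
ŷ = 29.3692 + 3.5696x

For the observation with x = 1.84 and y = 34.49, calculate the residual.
Residual = -1.4473

The residual is the difference between the actual value and the predicted value:

Residual = y - ŷ

Step 1: Calculate predicted value
ŷ = 29.3692 + 3.5696 × 1.84
ŷ = 35.9373

Step 2: Calculate residual
Residual = 34.49 - 35.9373
Residual = -1.4473

Interpretation: the model overestimates the actual value by 1.4473 at this point (negative residual → observation lies below the fitted line).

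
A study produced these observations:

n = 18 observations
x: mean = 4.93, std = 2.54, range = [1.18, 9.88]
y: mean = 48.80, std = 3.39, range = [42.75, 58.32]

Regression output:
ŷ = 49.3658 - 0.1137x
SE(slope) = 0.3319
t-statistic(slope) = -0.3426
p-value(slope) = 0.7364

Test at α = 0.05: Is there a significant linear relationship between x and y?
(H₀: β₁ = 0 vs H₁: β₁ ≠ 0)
p-value = 0.7364 ≥ α = 0.05, so we fail to reject H₀. The relationship is not significant.

Hypothesis test for the slope coefficient:

H₀: β₁ = 0 (no linear relationship)
H₁: β₁ ≠ 0 (linear relationship exists)

Test statistic: t = β̂₁ / SE(β̂₁) = -0.1137 / 0.3319 = -0.3426

p = 0.7364: how often a slope estimate this far from 0 (in SE units) would arise by chance if β₁ were truly 0.

Decision rule: reject H₀ if p-value < α.
p-value = 0.7364 ≥ α = 0.05 → fail to reject H₀.

There is not sufficient evidence at the 5% significance level to conclude that a linear relationship exists between x and y.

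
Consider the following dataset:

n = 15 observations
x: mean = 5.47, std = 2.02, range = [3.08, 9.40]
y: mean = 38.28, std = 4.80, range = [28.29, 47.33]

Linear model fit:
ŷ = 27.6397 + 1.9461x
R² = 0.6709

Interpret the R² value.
About 67.09% of the variability in y is accounted for by the regression on x (R² = 0.6709) — a moderate linear fit.

The coefficient of determination R² is the fraction of the total variation in y that the fitted line accounts for.

Here R² = 0.6709:
- Explained: 67.09% of the variation in y
- Unexplained (residual): 100% − 67.09% = 32.91%
- Rule of thumb (below 0.3 weak; 0.3 to below 0.7 moderate; 0.7 and above strong) → moderate

Equivalently, for simple linear regression R² = r², so |r| = √0.6709 ≈ 0.8191.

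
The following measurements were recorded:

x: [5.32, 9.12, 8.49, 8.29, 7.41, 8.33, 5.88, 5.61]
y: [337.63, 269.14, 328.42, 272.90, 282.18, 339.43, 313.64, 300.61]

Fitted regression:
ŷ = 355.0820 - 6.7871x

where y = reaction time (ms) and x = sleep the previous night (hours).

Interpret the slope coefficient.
For each additional hour of sleep, predicted reaction time decreases by approximately 6.7871 ms.

The slope β₁ = -6.7871 gives the rate at which the fitted reaction time changes with sleep.

Interpretation:
- Sleep up by 1 hour → predicted reaction time decreases by 6.7871 ms
- The effect is assumed constant over the observed range of x (linearity)
- The slope describes association in these data, not necessarily a causal effect

The intercept β₀ = 355.0820 is the predicted reaction time when sleep = 0; since the smallest observed x is 5.32, this is an extrapolation and mainly anchors the line.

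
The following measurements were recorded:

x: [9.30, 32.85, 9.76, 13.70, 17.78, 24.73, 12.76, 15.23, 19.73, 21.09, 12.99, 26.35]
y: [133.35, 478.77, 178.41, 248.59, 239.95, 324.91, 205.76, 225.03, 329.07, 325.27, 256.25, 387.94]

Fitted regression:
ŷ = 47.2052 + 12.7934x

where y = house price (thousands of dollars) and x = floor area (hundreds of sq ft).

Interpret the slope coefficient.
An increase of one hundred sq ft in floor area is associated with a 12.7934 thousand dollars increase in predicted house price.

The slope coefficient β₁ = 12.7934 represents the marginal effect of floor area on house price.

Interpretation:
- Floor area up by 1 hundred sq ft → predicted house price increases by 12.7934 thousand dollars
- This is a linear approximation: the same per-unit change is assumed across the whole observed x range

(β₀ = 47.2052 is the fitted value at x = 0 and is not part of the slope interpretation.)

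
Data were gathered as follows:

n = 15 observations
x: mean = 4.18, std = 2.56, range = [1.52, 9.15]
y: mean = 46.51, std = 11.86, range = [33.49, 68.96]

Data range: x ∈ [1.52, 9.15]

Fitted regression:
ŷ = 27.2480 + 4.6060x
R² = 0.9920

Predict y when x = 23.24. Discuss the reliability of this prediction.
ŷ = 134.2914, but this is extrapolation (above the data range [1.52, 9.15]) and may be unreliable.

Prediction calculation:
ŷ = 27.2480 + 4.6060 × 23.24
ŷ = 134.2914

Reliability:
- Data range: x ∈ [1.52, 9.15]
- Prediction point: x = 23.24 is 14.09 units above the observed range → this is EXTRAPOLATION, not interpolation

Why that matters here:
- The linear relationship may not hold outside the observed range
- R² describes fit only over the sampled x values; it says nothing about behaviour beyond them
- The standard error of prediction grows with (x − x̄)², and x = 23.24 is far from x̄ = 4.18

Report the number if required, but flag clearly that it is an extrapolation.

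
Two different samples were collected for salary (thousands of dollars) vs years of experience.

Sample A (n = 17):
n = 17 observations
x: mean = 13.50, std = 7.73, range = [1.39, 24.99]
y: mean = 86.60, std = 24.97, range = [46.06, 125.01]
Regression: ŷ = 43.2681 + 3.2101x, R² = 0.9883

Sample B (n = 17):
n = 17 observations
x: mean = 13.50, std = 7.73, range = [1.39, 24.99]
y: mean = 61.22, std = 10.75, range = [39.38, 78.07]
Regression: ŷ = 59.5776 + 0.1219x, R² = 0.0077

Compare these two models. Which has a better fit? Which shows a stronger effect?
Model A has the better fit (R² = 0.9883 vs 0.0077). Model A shows the stronger effect (|β₁| = 3.2101 vs 0.1219).

Model Comparison:

Fit — compare R²:
- Model A: R² = 0.9883 → 98.83% of variance in salary explained
- Model B: R² = 0.0077 → 0.77% of variance in salary explained
- 0.9883 > 0.0077 → Model A has the better fit

Effect size (slope magnitude):
- Model A: β₁ = 3.2101 → predicted salary rises 3.2101 thousand dollars per additional year of experience
- Model B: β₁ = 0.1219 → predicted salary rises 0.1219 thousand dollars per additional year of experience
- |3.2101| > |0.1219| → Model A shows the stronger marginal effect

Notes:
- R² measures how tightly points cluster around the line; β₁ measures how steep the line is — they answer different questions.
- The two samples could reflect different populations, time periods, or measurement quality.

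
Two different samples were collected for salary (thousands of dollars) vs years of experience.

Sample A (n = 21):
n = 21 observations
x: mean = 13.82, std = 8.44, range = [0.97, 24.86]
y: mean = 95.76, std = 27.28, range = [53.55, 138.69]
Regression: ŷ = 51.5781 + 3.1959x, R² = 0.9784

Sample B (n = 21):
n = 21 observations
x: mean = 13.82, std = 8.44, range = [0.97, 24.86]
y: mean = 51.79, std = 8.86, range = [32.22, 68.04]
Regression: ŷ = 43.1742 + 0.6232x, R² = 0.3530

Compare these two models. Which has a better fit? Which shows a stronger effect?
Model A has the better fit (R² = 0.9784 vs 0.3530). Model A shows the stronger effect (|β₁| = 3.1959 vs 0.6232).

Model Comparison:

Fit — compare R²:
- Model A: R² = 0.9784 → 97.84% of variance in salary explained
- Model B: R² = 0.3530 → 35.30% of variance in salary explained
- 0.9784 > 0.3530 → Model A has the better fit

Effect size (slope magnitude):
- Model A: β₁ = 3.1959 → predicted salary rises 3.1959 thousand dollars per additional year of experience
- Model B: β₁ = 0.6232 → predicted salary rises 0.6232 thousand dollars per additional year of experience
- |3.1959| > |0.6232| → Model A shows the stronger marginal effect

Note: A better fit (higher R²) doesn't necessarily mean a more important relationship.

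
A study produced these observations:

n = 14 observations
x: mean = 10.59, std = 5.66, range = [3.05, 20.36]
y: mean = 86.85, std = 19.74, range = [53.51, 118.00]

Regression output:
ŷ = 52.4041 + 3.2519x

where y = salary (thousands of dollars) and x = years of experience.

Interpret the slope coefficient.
An increase of one year in experience is associated with a 3.2519 thousand dollars increase in predicted salary.

β₁ = 3.2519 is the change in predicted salary (thousand dollars) per additional year of experience.

Interpretation:
- Experience up by 1 year → predicted salary increases by 3.2519 thousand dollars
- This is a linear approximation: the same per-unit change is assumed across the whole observed x range
- The sign (+) gives the direction; the magnitude 3.2519 gives the size of the effect per year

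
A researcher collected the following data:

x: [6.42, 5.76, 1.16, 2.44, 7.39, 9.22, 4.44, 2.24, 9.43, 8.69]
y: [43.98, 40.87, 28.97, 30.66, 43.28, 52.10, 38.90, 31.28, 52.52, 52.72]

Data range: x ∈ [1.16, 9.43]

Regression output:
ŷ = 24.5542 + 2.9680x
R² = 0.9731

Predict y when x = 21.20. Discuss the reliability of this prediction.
The equation gives ŷ = 87.4758; however x = 21.20 is 11.77 units above the observed range, so this extrapolated value should not be trusted.

Prediction calculation:
ŷ = 24.5542 + 2.9680 × 21.20
ŷ = 87.4758

Reliability:
- Data range: x ∈ [1.16, 9.43]
- Prediction point: x = 21.20 is 11.77 units above the observed range → this is EXTRAPOLATION, not interpolation

Why that matters here:
- The standard error of prediction grows with (x − x̄)², and x = 21.20 is far from x̄ = 5.72
- There are no observations near this x to validate the fitted line there

A defensible statement: 'if the linear trend continued to x = 21.20, y would be about 87.4758' — the premise is untested.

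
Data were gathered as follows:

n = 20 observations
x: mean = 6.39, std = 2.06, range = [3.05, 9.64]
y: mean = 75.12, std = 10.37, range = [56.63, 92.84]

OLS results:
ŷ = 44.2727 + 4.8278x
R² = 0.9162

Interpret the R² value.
R² = 0.9162 means 91.62% of the variation in y is explained by the linear relationship with x. This indicates a strong fit.

R² (coefficient of determination) measures the proportion of variance in y explained by the regression model.

Here R² = 0.9162:
- Explained: 91.62% of the variation in y
- Unexplained (residual): 100% − 91.62% = 8.38%
- Rule of thumb (below 0.3 weak; 0.3 to below 0.7 moderate; 0.7 and above strong) → strong

Note: R² says nothing about causation, and a high R² does not by itself mean the linear form is appropriate — check the residuals.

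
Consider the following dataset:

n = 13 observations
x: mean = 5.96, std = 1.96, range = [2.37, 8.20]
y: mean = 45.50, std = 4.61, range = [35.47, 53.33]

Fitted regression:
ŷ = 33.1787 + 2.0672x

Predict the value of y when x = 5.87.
ŷ = 45.3132

To predict y for x = 5.87, substitute into the regression equation:

ŷ = 33.1787 + 2.0672 × 5.87
ŷ = 33.1787 + 12.1345
ŷ = 45.3132

This is a point prediction; actual observations scatter around it by roughly the residual standard deviation.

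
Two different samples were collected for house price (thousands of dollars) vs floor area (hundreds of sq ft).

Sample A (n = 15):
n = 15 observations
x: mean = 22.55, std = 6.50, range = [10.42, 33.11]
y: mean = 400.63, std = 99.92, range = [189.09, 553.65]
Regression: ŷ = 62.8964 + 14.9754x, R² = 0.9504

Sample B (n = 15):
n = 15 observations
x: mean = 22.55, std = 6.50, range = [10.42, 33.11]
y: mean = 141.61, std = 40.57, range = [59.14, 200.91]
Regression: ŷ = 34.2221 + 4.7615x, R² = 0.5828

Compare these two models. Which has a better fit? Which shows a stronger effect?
Model A has the better fit (R² = 0.9504 vs 0.5828). Model A shows the stronger effect (|β₁| = 14.9754 vs 4.7615).

Model Comparison:

Fit — compare R²:
- Model A: R² = 0.9504 → 95.04% of variance in house price explained
- Model B: R² = 0.5828 → 58.28% of variance in house price explained
- 0.9504 > 0.5828 → Model A has the better fit

Which has the larger per-hundred sq ft effect? (|β₁|)
- Model A: β₁ = 14.9754 → predicted house price rises 14.9754 thousand dollars per additional hundred sq ft of floor area
- Model B: β₁ = 4.7615 → predicted house price rises 4.7615 thousand dollars per additional hundred sq ft of floor area
- |14.9754| > |4.7615| → Model A shows the stronger marginal effect

Note: A better fit (higher R²) doesn't necessarily mean a more important relationship.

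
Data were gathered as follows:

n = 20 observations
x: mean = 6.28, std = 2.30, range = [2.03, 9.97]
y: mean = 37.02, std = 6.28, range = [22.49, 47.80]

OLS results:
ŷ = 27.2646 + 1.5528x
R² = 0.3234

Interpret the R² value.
R² = 0.3234 means 32.34% of the variation in y is explained by the linear relationship with x. This indicates a moderate fit.

The coefficient of determination R² is the fraction of the total variation in y that the fitted line accounts for.

Here R² = 0.3234:
- Explained: 32.34% of the variation in y
- Unexplained (residual): 100% − 32.34% = 67.66%
- Rule of thumb (below 0.3 weak; 0.3 to below 0.7 moderate; 0.7 and above strong) → moderate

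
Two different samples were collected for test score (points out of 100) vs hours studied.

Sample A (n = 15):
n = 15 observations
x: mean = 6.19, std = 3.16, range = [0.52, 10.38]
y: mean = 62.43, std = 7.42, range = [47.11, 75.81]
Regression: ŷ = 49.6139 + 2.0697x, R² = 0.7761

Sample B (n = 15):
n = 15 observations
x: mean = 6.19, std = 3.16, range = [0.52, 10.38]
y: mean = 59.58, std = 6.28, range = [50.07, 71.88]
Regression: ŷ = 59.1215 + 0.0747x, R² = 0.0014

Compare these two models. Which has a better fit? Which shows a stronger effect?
Model A has the better fit (R² = 0.7761 vs 0.0014). Model A shows the stronger effect (|β₁| = 2.0697 vs 0.0747).

Model Comparison:

Goodness of fit (R²):
- Model A: R² = 0.7761 → 77.61% of variance in test score explained
- Model B: R² = 0.0014 → 0.14% of variance in test score explained
- 0.7761 > 0.0014 → Model A has the better fit

Strength of effect — compare |β₁|:
- Model A: β₁ = 2.0697 → predicted test score rises 2.0697 points per additional hour of study time
- Model B: β₁ = 0.0747 → predicted test score rises 0.0747 points per additional hour of study time
- |2.0697| > |0.0747| → Model A shows the stronger marginal effect

Note: R² measures how tightly points cluster around the line; β₁ measures how steep the line is — they answer different questions.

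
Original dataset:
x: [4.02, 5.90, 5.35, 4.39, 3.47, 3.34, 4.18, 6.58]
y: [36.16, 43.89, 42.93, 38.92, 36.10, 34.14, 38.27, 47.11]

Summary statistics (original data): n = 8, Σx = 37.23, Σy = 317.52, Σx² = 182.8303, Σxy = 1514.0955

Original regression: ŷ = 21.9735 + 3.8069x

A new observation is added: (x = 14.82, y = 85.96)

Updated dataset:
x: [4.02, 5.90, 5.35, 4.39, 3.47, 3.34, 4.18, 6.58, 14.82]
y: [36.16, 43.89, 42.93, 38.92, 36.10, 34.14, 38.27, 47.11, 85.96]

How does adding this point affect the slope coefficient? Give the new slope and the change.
The slope changes from 3.8069 to 4.4811 (change of +0.6742, or +17.7%).

The new point has HIGH LEVERAGE: x = 14.82 is far from the original mean x̄ = 37.23/8 ≈ 4.65 (original range [3.34, 6.58]).

Step 1: Update the sums with the new point (n goes from 8 to 9)
Σx  = 37.23 + 14.82 = 52.05
Σy  = 317.52 + 85.96 = 403.48
Σx² = 182.8303 + 14.82² = 182.8303 + 219.6324 = 402.4627
Σxy = 1514.0955 + 14.82×85.96 = 1514.0955 + 1273.9272 = 2788.0227

Step 2: Recompute the slope with b₁ = (nΣxy − ΣxΣy) / (nΣx² − (Σx)²)
Numerator   = 9×2788.0227 − 52.05×403.48 = 25092.2043 − 21001.1340 = 4091.0703
Denominator = 9×402.4627 − 52.05² = 3622.1643 − 2709.2025 = 912.9618
b₁(new) = 4091.0703 / 912.9618 = 4.4811

(Same formula on the original sums: (8×1514.0955 − 37.23×317.52) / (8×182.8303 − 37.23²) = 291.4944 / 76.5695 = 3.8069, matching the given fit.)

Step 3: Change in slope
Δβ₁ = 4.4811 − 3.8069 = +0.6742
Relative change = +0.6742 / 3.8069 × 100% = +17.7%
→ the slope increases when the point is added.

A high-leverage point only changes the slope if it is off the original line; here y = 85.96 is above the original trend, so the slope increases.
In practice: refit with and without it and report both if conclusions differ.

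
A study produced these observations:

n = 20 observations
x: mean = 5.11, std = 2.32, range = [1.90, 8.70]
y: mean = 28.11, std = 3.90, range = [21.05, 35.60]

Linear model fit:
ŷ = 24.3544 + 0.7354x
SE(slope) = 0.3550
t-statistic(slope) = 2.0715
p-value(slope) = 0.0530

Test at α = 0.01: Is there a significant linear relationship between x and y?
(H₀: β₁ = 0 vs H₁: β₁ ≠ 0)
Fail to reject H₀: p-value = 0.0530 ≥ α = 0.01. The linear relationship is not significant at the 1% level.

Hypothesis test for the slope coefficient:

H₀: β₁ = 0 (no linear relationship)
H₁: β₁ ≠ 0 (linear relationship exists)

Test statistic: t = β̂₁ / SE(β̂₁) = 0.7354 / 0.3550 = 2.0715

The p-value (0.0530) is the probability, under H₀, of a t-statistic at least as extreme as |t| = 2.0715 (two-sided, df = n − 2 = 18).

Decision rule: reject H₀ if p-value < α.
p-value = 0.0530 ≥ α = 0.01 → fail to reject H₀.

There is not sufficient evidence at the 1% significance level to conclude that a linear relationship exists between x and y.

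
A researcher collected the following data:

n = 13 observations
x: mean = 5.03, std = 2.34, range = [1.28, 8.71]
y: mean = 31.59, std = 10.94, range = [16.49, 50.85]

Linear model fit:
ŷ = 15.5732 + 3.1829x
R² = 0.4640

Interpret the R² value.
The model explains 46.40% of the variance in y (R² = 0.4640), leaving 53.60% unexplained; the fit is moderate.

R² = 1 − SS_res/SS_tot compares the residual scatter to the total scatter of y about its mean.

Here R² = 0.4640:
- Explained: 46.40% of the variation in y
- Unexplained (residual): 100% − 46.40% = 53.60%
- Rule of thumb (below 0.3 weak; 0.3 to below 0.7 moderate; 0.7 and above strong) → moderate

Note: R² never decreases when predictors are added, so it should not be used alone to compare models of different size.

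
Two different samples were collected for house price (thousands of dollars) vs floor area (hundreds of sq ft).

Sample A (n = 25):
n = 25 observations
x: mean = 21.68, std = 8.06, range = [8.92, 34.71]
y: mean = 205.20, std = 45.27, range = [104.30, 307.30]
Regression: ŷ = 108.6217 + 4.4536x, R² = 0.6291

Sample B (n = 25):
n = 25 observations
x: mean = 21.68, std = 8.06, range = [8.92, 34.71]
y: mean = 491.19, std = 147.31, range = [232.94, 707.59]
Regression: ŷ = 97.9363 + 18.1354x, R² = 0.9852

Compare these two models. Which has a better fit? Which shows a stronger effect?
Model B has the better fit (R² = 0.9852 vs 0.6291). Model B shows the stronger effect (|β₁| = 18.1354 vs 4.4536).

Model Comparison:

Fit — compare R²:
- Model A: R² = 0.6291 → 62.91% of variance in house price explained
- Model B: R² = 0.9852 → 98.52% of variance in house price explained
- 0.9852 > 0.6291 → Model B has the better fit

Strength of effect — compare |β₁|:
- Model A: β₁ = 4.4536 → predicted house price rises 4.4536 thousand dollars per additional hundred sq ft of floor area
- Model B: β₁ = 18.1354 → predicted house price rises 18.1354 thousand dollars per additional hundred sq ft of floor area
- |4.4536| < |18.1354| → Model B shows the stronger marginal effect

Note: R² measures how tightly points cluster around the line; β₁ measures how steep the line is — they answer different questions.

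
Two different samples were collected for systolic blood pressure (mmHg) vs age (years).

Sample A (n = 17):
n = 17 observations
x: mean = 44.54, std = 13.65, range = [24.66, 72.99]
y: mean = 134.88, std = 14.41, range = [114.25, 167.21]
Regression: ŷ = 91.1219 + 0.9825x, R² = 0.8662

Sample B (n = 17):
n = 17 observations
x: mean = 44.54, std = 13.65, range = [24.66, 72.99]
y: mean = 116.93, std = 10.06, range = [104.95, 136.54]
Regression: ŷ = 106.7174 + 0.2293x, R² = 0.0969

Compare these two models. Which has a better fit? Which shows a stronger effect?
Model A has the better fit (R² = 0.8662 vs 0.0969). Model A shows the stronger effect (|β₁| = 0.9825 vs 0.2293).

Model Comparison:

Goodness of fit (R²):
- Model A: R² = 0.8662 → 86.62% of variance in blood pressure explained
- Model B: R² = 0.0969 → 9.69% of variance in blood pressure explained
- 0.8662 > 0.0969 → Model A has the better fit

Effect size (slope magnitude):
- Model A: β₁ = 0.9825 → predicted blood pressure rises 0.9825 mmHg per additional year of age
- Model B: β₁ = 0.2293 → predicted blood pressure rises 0.2293 mmHg per additional year of age
- |0.9825| > |0.2293| → Model A shows the stronger marginal effect

Notes:
- The two samples could reflect different populations, time periods, or measurement quality.
- R² measures how tightly points cluster around the line; β₁ measures how steep the line is — they answer different questions.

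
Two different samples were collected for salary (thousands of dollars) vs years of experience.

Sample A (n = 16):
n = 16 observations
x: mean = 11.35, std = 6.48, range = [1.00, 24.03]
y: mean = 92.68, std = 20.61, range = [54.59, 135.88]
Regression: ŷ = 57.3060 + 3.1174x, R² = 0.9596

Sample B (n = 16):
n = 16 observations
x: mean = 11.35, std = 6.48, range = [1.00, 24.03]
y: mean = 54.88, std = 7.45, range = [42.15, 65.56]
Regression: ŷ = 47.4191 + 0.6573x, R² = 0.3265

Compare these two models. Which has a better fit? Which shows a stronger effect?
Model A has the better fit (R² = 0.9596 vs 0.3265). Model A shows the stronger effect (|β₁| = 3.1174 vs 0.6573).

Model Comparison:

Fit — compare R²:
- Model A: R² = 0.9596 → 95.96% of variance in salary explained
- Model B: R² = 0.3265 → 32.65% of variance in salary explained
- 0.9596 > 0.3265 → Model A has the better fit

Strength of effect — compare |β₁|:
- Model A: β₁ = 3.1174 → predicted salary rises 3.1174 thousand dollars per additional year of experience
- Model B: β₁ = 0.6573 → predicted salary rises 0.6573 thousand dollars per additional year of experience
- |3.1174| > |0.6573| → Model A shows the stronger marginal effect

Notes:
- The two samples could reflect different populations, time periods, or measurement quality.
- A better fit (higher R²) doesn't necessarily mean a more important relationship.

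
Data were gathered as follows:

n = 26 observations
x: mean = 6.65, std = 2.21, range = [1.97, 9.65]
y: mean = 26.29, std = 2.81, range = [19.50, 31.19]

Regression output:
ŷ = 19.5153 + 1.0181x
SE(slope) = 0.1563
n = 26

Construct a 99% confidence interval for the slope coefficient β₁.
The 99% CI for β₁ is (0.5809, 1.4553)

Confidence interval for the slope:

The 99% CI for β₁ is: β̂₁ ± t*(α/2, n-2) × SE(β̂₁)

Step 1: Find critical t-value
- Confidence level = 0.99
- Degrees of freedom = n - 2 = 26 - 2 = 24
- t*(α/2, 24) = 2.7969

Step 2: Calculate margin of error
Margin = 2.7969 × 0.1563 = 0.4372

Step 3: Construct interval
CI = 1.0181 ± 0.4372
CI = (0.5809, 1.4553)

Interpretation: intervals built this way capture the true β₁ in 99% of repeated samples; here the plausible range for the per-unit effect of x on y is 0.5809 to 1.4553.
The interval does not include 0, suggesting a significant linear relationship.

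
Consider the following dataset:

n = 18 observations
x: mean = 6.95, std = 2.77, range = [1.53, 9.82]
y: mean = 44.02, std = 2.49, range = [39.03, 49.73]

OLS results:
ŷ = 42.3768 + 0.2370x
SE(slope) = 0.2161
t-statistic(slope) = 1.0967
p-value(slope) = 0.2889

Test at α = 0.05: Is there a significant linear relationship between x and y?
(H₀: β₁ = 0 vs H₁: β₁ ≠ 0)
p-value = 0.2889 ≥ α = 0.05, so we fail to reject H₀. The relationship is not significant.

Hypothesis test for the slope coefficient:

H₀: β₁ = 0 (no linear relationship)
H₁: β₁ ≠ 0 (linear relationship exists)

Test statistic: t = β̂₁ / SE(β̂₁) = 0.2370 / 0.2161 = 1.0967

With df = 16, the two-sided p-value for |t| = 1.0967 is 0.2889.

Decision rule: reject H₀ if p-value < α.
p-value = 0.2889 ≥ α = 0.05 → fail to reject H₀.

There is not sufficient evidence at the 5% significance level to conclude that a linear relationship exists between x and y.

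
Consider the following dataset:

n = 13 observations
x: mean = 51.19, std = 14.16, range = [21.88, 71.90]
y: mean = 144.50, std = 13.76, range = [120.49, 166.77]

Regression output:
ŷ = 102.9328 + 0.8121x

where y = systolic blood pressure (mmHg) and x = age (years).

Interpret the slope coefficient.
For each additional year of age, predicted blood pressure increases by approximately 0.8121 mmHg.

The slope β₁ = 0.8121 gives the rate at which the fitted blood pressure changes with age.

Interpretation:
- Age up by 1 year → predicted blood pressure increases by 0.8121 mmHg
- This is a linear approximation: the same per-unit change is assumed across the whole observed x range
- The slope describes association in these data, not necessarily a causal effect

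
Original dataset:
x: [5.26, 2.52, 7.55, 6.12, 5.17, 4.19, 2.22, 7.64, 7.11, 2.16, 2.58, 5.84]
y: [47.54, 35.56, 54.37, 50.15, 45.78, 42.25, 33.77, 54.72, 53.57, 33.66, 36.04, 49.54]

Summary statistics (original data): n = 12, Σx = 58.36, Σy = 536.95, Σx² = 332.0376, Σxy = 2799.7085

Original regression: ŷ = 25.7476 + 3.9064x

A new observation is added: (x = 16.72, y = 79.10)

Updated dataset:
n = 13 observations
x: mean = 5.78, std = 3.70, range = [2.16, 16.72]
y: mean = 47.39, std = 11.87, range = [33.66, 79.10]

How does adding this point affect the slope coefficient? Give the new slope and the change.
Adding the point moves β₁ from 3.9064 to 3.1708, i.e. it decreases by 0.7356 (-18.8%).

x = 16.72 lies well outside the original x-range [2.16, 7.64] (x̄ ≈ 4.86), so this observation has high leverage and can move the slope substantially.

Step 1: Update the sums with the new point (n goes from 12 to 13)
Σx  = 58.36 + 16.72 = 75.08
Σy  = 536.95 + 79.10 = 616.05
Σx² = 332.0376 + 16.72² = 332.0376 + 279.5584 = 611.5960
Σxy = 2799.7085 + 16.72×79.10 = 2799.7085 + 1322.5520 = 4122.2605

Step 2: Recompute the slope with b₁ = (nΣxy − ΣxΣy) / (nΣx² − (Σx)²)
Numerator   = 13×4122.2605 − 75.08×616.05 = 53589.3865 − 46253.0340 = 7336.3525
Denominator = 13×611.5960 − 75.08² = 7950.7480 − 5637.0064 = 2313.7416
b₁(new) = 7336.3525 / 2313.7416 = 3.1708

(Same formula on the original sums: (12×2799.7085 − 58.36×536.95) / (12×332.0376 − 58.36²) = 2260.1000 / 578.5616 = 3.9064, matching the given fit.)

Step 3: Change in slope
Δβ₁ = 3.1708 − 3.9064 = -0.7356
Relative change = -0.7356 / 3.9064 × 100% = -18.8%
→ the slope decreases when the point is added.

A high-leverage point only changes the slope if it is off the original line; here y = 79.10 is below the original trend, so the slope decreases.
In practice: refit with and without it and report both if conclusions differ; investigate whether it comes from the same population as the rest of the sample.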